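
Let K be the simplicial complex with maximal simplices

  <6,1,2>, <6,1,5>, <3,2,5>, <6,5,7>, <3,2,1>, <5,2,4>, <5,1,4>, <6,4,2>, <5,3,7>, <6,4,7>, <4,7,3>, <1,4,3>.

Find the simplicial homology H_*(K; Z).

Take the total order 1 < 2 < 3 < 4 < 5 < 6 < 7 on the vertex set. Then K (dimension 2) consists of the simplices:

  0-simplices (7): [1], [2], [3], [4], [5], [6], [7]
  1-simplices (18): [1,2], [1,3], [1,4], [1,5], [1,6], [2,3], [2,4], [2,5], [2,6], [3,4], [3,5], [3,7], [4,5], [4,6], [4,7], [5,6], [5,7], [6,7]
  2-simplices (12): [1,2,3], [1,2,6], [1,3,4], [1,4,5], [1,5,6], [2,3,5], [2,4,5], [2,4,6], [3,4,7], [3,5,7], [4,6,7], [5,6,7]

so the chain groups are C_0 ≅ Z^7, C_1 ≅ Z^18, C_2 ≅ Z^12.

∂_1: C_1 → C_0 sends each edge [p,q] (with p < q) to q − p. For instance
  ∂[3,5] = [5] − [3].
The 7×18 boundary matrix has rank 6 and Smith normal form diag(1,1,1,1,1,1).

The boundary map ∂_2: C_2 → C_1 maps a triangle to the signed sum of its edges. For instance
  ∂[1,2,3] = [2,3] − [1,3] + [1,2],
  ∂[3,5,7] = [5,7] − [3,7] + [3,5].
The resulting 18×12 matrix has rank 12, and its Smith normal form has invariant factors (1,1,1,1,1,1,1,1,1,1,1,2).

From H_k ≅ ker(∂_k) / im(∂_{k+1}) we obtain:

  H_0: rank C_0 − rank ∂_1 = 7 − 6 = 1, and the invariant factors of ∂_1 are all 1, so H_0 = Z.
  H_1: rank ker ∂_1 − rank ∂_2 = (18 − 6) − 12 = 0, and ∂_2 has invariant factor 2 > 1, so H_1 = Z/2Z.
  H_2: rank ker ∂_2 − rank ∂_3 = (12 − 12) − 0 = 0, and there is no ∂_3, so H_2 = 0.

As a check, the Euler characteristic is 7 − 18 + 12 = 1, which agrees with 1 − 0 + 0 = 1.

H_0 ≅ Z,  H_1 ≅ Z/2Z,  H_2 = 0.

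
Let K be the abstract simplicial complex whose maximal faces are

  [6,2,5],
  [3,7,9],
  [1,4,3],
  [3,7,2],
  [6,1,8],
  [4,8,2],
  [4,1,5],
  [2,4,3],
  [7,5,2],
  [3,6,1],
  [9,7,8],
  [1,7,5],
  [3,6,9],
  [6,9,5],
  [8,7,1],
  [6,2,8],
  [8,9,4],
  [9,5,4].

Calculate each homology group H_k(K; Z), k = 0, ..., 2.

Fix the vertex order 1 < 2 < 3 < 4 < 5 < 6 < 7 < 8 < 9 and write every simplex with vertices in increasing order. Then dim K = 2 and the simplices of K are:

  0-simplices (9): [1], [2], [3], [4], [5], [6], [7], [8], [9]
  1-simplices (27): (27 of them)
  2-simplices (18): [1,3,4], [1,3,6], [1,4,5], [1,5,7], [1,6,8], [1,7,8], [2,3,4], [2,3,7], [2,4,8], [2,5,6], [2,5,7], [2,6,8], [3,6,9], [3,7,9], [4,5,9], [4,8,9], [5,6,9], [7,8,9]

so the chain groups are C_0 ≅ Z^9, C_1 ≅ Z^27, C_2 ≅ Z^18.

∂_1: C_1 → C_0 sends each edge [p,q] (with p < q) to q − p. For instance
  ∂[4,5] = [5] − [4].
This gives a 9×27 integer matrix of rank 8; reducing to Smith normal form yields diagonal entries (1,1,1,1,1,1,1,1).

The boundary map ∂_2: C_2 → C_1 maps a triangle to the signed sum of its edges. For instance
  ∂[1,4,5] = [4,5] − [1,5] + [1,4],
  ∂[2,5,7] = [5,7] − [2,7] + [2,5].
The 27×18 boundary matrix has rank 17 and Smith normal form diag(1,1,1,1,1,1,1,1,1,1,1,1,1,1,1,1,1).

Reading off H_k = ker ∂_k / im ∂_{k+1}:

  H_0: rank C_0 − rank ∂_1 = 9 − 8 = 1, and the invariant factors of ∂_1 are all 1, so H_0 ≅ Z.
  H_1: rank ker ∂_1 − rank ∂_2 = (27 − 8) − 17 = 2, and the invariant factors of ∂_2 are all 1, so H_1 ≅ Z^2.
  H_2: rank ker ∂_2 − rank ∂_3 = (18 − 17) − 0 = 1, and there is no ∂_3, so H_2 ≅ Z.

H_0 = Z,  H_1 = Z^2,  H_2 = Z.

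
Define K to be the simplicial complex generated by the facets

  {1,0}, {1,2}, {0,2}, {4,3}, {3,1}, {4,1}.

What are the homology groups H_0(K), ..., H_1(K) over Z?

H_0 ≅ Z,  H_1 ≅ Z^2.

Fix the vertex order 0 < 1 < 2 < 3 < 4 and write every simplex with vertices in increasing order. Then dim K = 1 and the simplices of K are:

  0-simplices (5): [0], [1], [2], [3], [4]
  1-simplices (6): [0,1], [0,2], [1,2], [1,3], [1,4], [3,4]

so the chain groups are C_0 ≅ Z^5, C_1 ≅ Z^6.

The boundary map ∂_1: C_1 → C_0 is given by ∂[p,q] = [q] − [p]. For instance
  ∂[0,2] = [2] − [0].
The 5×6 boundary matrix has rank 4 and Smith normal form diag(1,1,1,1).

Reading off H_k = ker ∂_k / im ∂_{k+1}:

  H_0: rank C_0 − rank ∂_1 = 5 − 4 = 1, and the invariant factors of ∂_1 are all 1, so H_0 ≅ Z.
  H_1: rank ker ∂_1 − rank ∂_2 = (6 − 4) − 0 = 2, and there is no ∂_2, so H_1 ≅ Z^2.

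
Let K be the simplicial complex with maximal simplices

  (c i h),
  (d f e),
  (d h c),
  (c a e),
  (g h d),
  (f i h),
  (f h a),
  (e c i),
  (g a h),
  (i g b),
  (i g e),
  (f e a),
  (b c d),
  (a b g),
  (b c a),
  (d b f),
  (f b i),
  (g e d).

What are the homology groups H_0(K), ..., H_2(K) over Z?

H_0 = Z,  H_1 = Z^2,  H_2 = Z.

Order the vertices as a < b < c < d < e < f < g < h < i. Listing each simplex with vertices in this order, K has dimension 2 with simplices:

  0-simplices (9): a, b, c, d, e, f, g, h, i
  1-simplices (27): ab, ac, ae, af, ag, ah, bc, bd, bf, bg, bi, cd, ce, ch, ci, de, df, dg, dh, ef, eg, ei, fh, fi, gh, gi, hi
  2-simplices (18): abc, abg, ace, aef, afh, agh, bcd, bdf, bfi, bgi, cdh, cei, chi, def, deg, dgh, egi, fhi

Hence C_0 ≅ Z^9, C_1 ≅ Z^27, C_2 ≅ Z^18.

∂_1: C_1 → C_0 maps an edge to its endpoints' difference, ∂[p,q] = q − p.
The 9×27 boundary matrix has rank 8 and Smith normal form diag(1,1,1,1,1,1,1,1).

The boundary map ∂_2: C_2 → C_1 maps a triangle to the signed sum of its edges. For instance
  ∂abg = bg − ag + ab,
  ∂bfi = fi − bi + bf.
This gives a 27×18 integer matrix of rank 17; reducing to Smith normal form yields diagonal entries (1,1,1,1,1,1,1,1,1,1,1,1,1,1,1,1,1).

Computing H_k = (kernel of ∂_k) / (image of ∂_{k+1}):

  H_0: rank C_0 − rank ∂_1 = 9 − 8 = 1, and the invariant factors of ∂_1 are all 1, so H_0 ≅ Z.
  H_1: rank ker ∂_1 − rank ∂_2 = (27 − 8) − 17 = 2, and the invariant factors of ∂_2 are all 1, so H_1 ≅ Z^2.
  H_2: rank ker ∂_2 − rank ∂_3 = (18 − 17) − 0 = 1, and there is no ∂_3, so H_2 ≅ Z.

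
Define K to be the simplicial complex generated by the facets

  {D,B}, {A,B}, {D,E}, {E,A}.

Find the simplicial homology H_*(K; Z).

H_0 = Z,  H_1 = Z.

Order the vertices as A < B < D < E. Listing each simplex with vertices in this order, K has dimension 1 with simplices:

  0-simplices (4): A, B, D, E
  1-simplices (4): AB, AE, BD, DE

Hence C_0 ≅ Z^4, C_1 ≅ Z^4.

∂_1: C_1 → C_0 sends each edge [p,q] (with p < q) to q − p. For instance
  ∂DE = E − D.
The 4×4 boundary matrix has rank 3 and Smith normal form diag(1,1,1).

From H_k ≅ ker(∂_k) / im(∂_{k+1}) we obtain:

  H_0: rank C_0 − rank ∂_1 = 4 − 3 = 1, and the invariant factors of ∂_1 are all 1, so H_0 ≅ Z.
  H_1: rank ker ∂_1 − rank ∂_2 = (4 − 3) − 0 = 1, and there is no ∂_2, so H_1 ≅ Z.

As a check, the Euler characteristic is 4 − 4 = 0, which agrees with 1 − 1 = 0.
(K is a triangulation of the circle S^1.)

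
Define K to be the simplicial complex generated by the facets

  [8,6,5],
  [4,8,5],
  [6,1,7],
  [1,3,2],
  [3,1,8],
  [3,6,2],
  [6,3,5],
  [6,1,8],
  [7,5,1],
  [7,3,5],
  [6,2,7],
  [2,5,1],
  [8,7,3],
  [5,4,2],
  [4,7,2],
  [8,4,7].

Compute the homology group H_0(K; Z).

K has 8 vertices, 24 edges, 16 triangles.
rank ∂_0 = 0, rank ∂_1 = 7 ⇒ b_0 = 8 − 0 − 7 = 1; all invariant factors of ∂_1 are 1 so no torsion. So H_0 = Z.

H_0 = Z.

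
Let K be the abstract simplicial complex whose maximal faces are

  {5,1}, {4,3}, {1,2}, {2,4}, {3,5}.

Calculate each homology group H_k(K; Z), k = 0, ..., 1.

H_0 = Z,  H_1 = Z.

Take the total order 1 < 2 < 3 < 4 < 5 on the vertex set. Then K (dimension 1) consists of the simplices:

  0-simplices (5): [1], [2], [3], [4], [5]
  1-simplices (5): [1,2], [1,5], [2,4], [3,4], [3,5]

Hence C_0 ≅ Z^5, C_1 ≅ Z^5.

Boundary ∂_1: C_1 → C_0 is given by ∂[p,q] = [q] − [p]. For instance
  ∂[1,2] = [2] − [1].
The 5×5 boundary matrix has rank 4 and Smith normal form diag(1,1,1,1).

From H_k ≅ ker(∂_k) / im(∂_{k+1}) we obtain:

  H_0: rank C_0 − rank ∂_1 = 5 − 4 = 1, and the invariant factors of ∂_1 are all 1, so H_0 ≅ Z.
  H_1: rank ker ∂_1 − rank ∂_2 = (5 − 4) − 0 = 1, and there is no ∂_2, so H_1 ≅ Z.

As a check, the Euler characteristic is 5 − 5 = 0, which agrees with 1 − 1 = 0.
(K is a triangulation of the circle S^1.)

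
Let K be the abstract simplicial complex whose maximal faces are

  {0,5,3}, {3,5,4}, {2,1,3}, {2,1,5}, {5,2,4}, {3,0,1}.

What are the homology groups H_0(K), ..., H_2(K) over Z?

H_0 ≅ Z,  H_1 ≅ Z,  H_2 = 0.

We work with the vertex ordering 0 < 1 < 2 < 3 < 4 < 5. The simplices of K, each written with vertices in increasing order, are:

  0-simplices (6): [0], [1], [2], [3], [4], [5]
  1-simplices (12): [0,1], [0,3], [0,5], [1,2], [1,3], [1,5], [2,3], [2,4], [2,5], [3,4], [3,5], [4,5]
  2-simplices (6): [0,1,3], [0,3,5], [1,2,3], [1,2,5], [2,4,5], [3,4,5]

giving chain groups C_0 ≅ Z^6, C_1 ≅ Z^12, C_2 ≅ Z^6.

The boundary map ∂_1: C_1 → C_0 maps an edge to its endpoints' difference, ∂[p,q] = q − p.
As a 6×12 matrix over Z this has rank 5, with invariant factors (1,1,1,1,1).

Boundary ∂_2: C_2 → C_1 acts by ∂[p,q,r] = [q,r] − [p,r] + [p,q]. For instance
  ∂[3,4,5] = [4,5] − [3,5] + [3,4],
  ∂[2,4,5] = [4,5] − [2,5] + [2,4].
The resulting 12×6 matrix has rank 6, and its Smith normal form has invariant factors (1,1,1,1,1,1).

Reading off H_k = ker ∂_k / im ∂_{k+1}:

  H_0: rank C_0 − rank ∂_1 = 6 − 5 = 1, and the invariant factors of ∂_1 are all 1, so H_0 ≅ Z.
  H_1: rank ker ∂_1 − rank ∂_2 = (12 − 5) − 6 = 1, and the invariant factors of ∂_2 are all 1, so H_1 ≅ Z.
  H_2: rank ker ∂_2 − rank ∂_3 = (6 − 6) − 0 = 0, and there is no ∂_3, so H_2 ≅ 0.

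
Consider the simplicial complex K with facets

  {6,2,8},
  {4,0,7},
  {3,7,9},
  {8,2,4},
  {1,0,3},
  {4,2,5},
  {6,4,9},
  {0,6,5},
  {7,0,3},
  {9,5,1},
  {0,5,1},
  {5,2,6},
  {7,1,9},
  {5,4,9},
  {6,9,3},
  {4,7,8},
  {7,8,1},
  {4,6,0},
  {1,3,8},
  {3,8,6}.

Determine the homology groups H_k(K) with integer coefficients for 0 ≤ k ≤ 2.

H_0 ≅ Z,  H_1 ≅ Z ⊕ Z/2Z,  H_2 = 0.

Take the total order 0 < 1 < 2 < 3 < 4 < 5 < 6 < 7 < 8 < 9 on the vertex set. Then K (dimension 2) consists of the simplices:

  0-simplices (10): [0], [1], [2], [3], [4], [5], [6], [7], [8], [9]
  1-simplices (30): (30 of them)
  2-simplices (20): (20 of them)

so the chain groups are C_0 ≅ Z^10, C_1 ≅ Z^30, C_2 ≅ Z^20.

Boundary ∂_1: C_1 → C_0 maps an edge to its endpoints' difference, ∂[p,q] = q − p. For instance
  ∂[5,9] = [9] − [5].
The resulting 10×30 matrix has rank 9, and its Smith normal form has invariant factors (1,1,1,1,1,1,1,1,1).

The boundary map ∂_2: C_2 → C_1 acts by ∂[p,q,r] = [q,r] − [p,r] + [p,q]. For instance
  ∂[1,5,9] = [5,9] − [1,9] + [1,5],
  ∂[3,7,9] = [7,9] − [3,9] + [3,7].
The 30×20 boundary matrix has rank 20 and Smith normal form diag(1,1,1,1,1,1,1,1,1,1,1,1,1,1,1,1,1,1,1,2).

From H_k ≅ ker(∂_k) / im(∂_{k+1}) we obtain:

  H_0: rank C_0 − rank ∂_1 = 10 − 9 = 1, and the invariant factors of ∂_1 are all 1, so H_0 = Z.
  H_1: rank ker ∂_1 − rank ∂_2 = (30 − 9) − 20 = 1, and ∂_2 has invariant factor 2 > 1, so H_1 = Z ⊕ Z/2Z.
  H_2: rank ker ∂_2 − rank ∂_3 = (20 − 20) − 0 = 0, and there is no ∂_3, so H_2 = 0.

(K is a triangulation of the Klein bottle.)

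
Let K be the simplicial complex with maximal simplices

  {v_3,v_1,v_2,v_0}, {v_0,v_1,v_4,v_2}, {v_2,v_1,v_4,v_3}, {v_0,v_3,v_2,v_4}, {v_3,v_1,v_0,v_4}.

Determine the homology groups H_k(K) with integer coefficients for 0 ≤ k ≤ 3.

H_0 ≅ Z,  H_1 = 0,  H_2 = 0,  H_3 ≅ Z.

Take the total order v_0 < v_1 < v_2 < v_3 < v_4 on the vertex set. Then K (dimension 3) consists of the simplices:

  0-simplices (5): [v_0], [v_1], [v_2], [v_3], [v_4]
  1-simplices (10): [v_0,v_1], [v_0,v_2], [v_0,v_3], [v_0,v_4], [v_1,v_2], [v_1,v_3], [v_1,v_4], [v_2,v_3], [v_2,v_4], [v_3,v_4]
  2-simplices (10): [v_0,v_1,v_2], [v_0,v_1,v_3], [v_0,v_1,v_4], [v_0,v_2,v_3], [v_0,v_2,v_4], [v_0,v_3,v_4], [v_1,v_2,v_3], [v_1,v_2,v_4], [v_1,v_3,v_4], [v_2,v_3,v_4]
  3-simplices (5): [v_0,v_1,v_2,v_3], [v_0,v_1,v_2,v_4], [v_0,v_1,v_3,v_4], [v_0,v_2,v_3,v_4], [v_1,v_2,v_3,v_4]

giving chain groups C_0 ≅ Z^5, C_1 ≅ Z^10, C_2 ≅ Z^10, C_3 ≅ Z^5.

The boundary map ∂_1: C_1 → C_0 sends each edge [p,q] (with p < q) to q − p. For instance
  ∂[v_0,v_4] = [v_4] − [v_0].
As a 5×10 matrix over Z this has rank 4, with invariant factors (1,1,1,1).

Boundary ∂_2: C_2 → C_1 sends each 2-simplex [p,q,r] to [q,r] − [p,r] + [p,q]. For instance
  ∂[v_1,v_3,v_4] = [v_3,v_4] − [v_1,v_4] + [v_1,v_3],
  ∂[v_0,v_2,v_4] = [v_2,v_4] − [v_0,v_4] + [v_0,v_2].
The resulting 10×10 matrix has rank 6, and its Smith normal form has invariant factors (1,1,1,1,1,1).

∂_3: C_3 → C_2 sends each 3-simplex σ to the alternating sum Σ_i (−1)^i (σ with its i-th vertex removed). For instance
  ∂[v_0,v_1,v_2,v_3] = [v_1,v_2,v_3] − [v_0,v_2,v_3] + [v_0,v_1,v_3] − [v_0,v_1,v_2],
  ∂[v_0,v_1,v_2,v_4] = [v_1,v_2,v_4] − [v_0,v_2,v_4] + [v_0,v_1,v_4] − [v_0,v_1,v_2].
The resulting 10×5 matrix has rank 4, and its Smith normal form has invariant factors (1,1,1,1).

Now H_k = ker ∂_k / im ∂_{k+1}, so:

  H_0: rank C_0 − rank ∂_1 = 5 − 4 = 1, and the invariant factors of ∂_1 are all 1, so H_0 ≅ Z.
  H_1: rank ker ∂_1 − rank ∂_2 = (10 − 4) − 6 = 0, and the invariant factors of ∂_2 are all 1, so H_1 ≅ 0.
  H_2: rank ker ∂_2 − rank ∂_3 = (10 − 6) − 4 = 0, and the invariant factors of ∂_3 are all 1, so H_2 ≅ 0.
  H_3: rank ker ∂_3 − rank ∂_4 = (5 − 4) − 0 = 1, and there is no ∂_4, so H_3 ≅ Z.

As a check, the Euler characteristic is 5 − 10 + 10 − 5 = 0, which agrees with 1 − 0 + 0 − 1 = 0.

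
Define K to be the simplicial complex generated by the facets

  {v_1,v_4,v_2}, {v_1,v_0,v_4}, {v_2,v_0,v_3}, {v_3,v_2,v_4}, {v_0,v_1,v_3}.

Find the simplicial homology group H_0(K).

We work with the vertex ordering v_0 < v_1 < v_2 < v_3 < v_4. The simplices of K, each written with vertices in increasing order, are:

  0-simplices (5): [v_0], [v_1], [v_2], [v_3], [v_4]
  1-simplices (10): [v_0,v_1], [v_0,v_2], [v_0,v_3], [v_0,v_4], [v_1,v_2], [v_1,v_3], [v_1,v_4], [v_2,v_3], [v_2,v_4], [v_3,v_4]
  2-simplices (5): [v_0,v_1,v_3], [v_0,v_1,v_4], [v_0,v_2,v_3], [v_1,v_2,v_4], [v_2,v_3,v_4]

so the chain groups are C_0 ≅ Z^5, C_1 ≅ Z^10, C_2 ≅ Z^5.

Boundary ∂_1: C_1 → C_0 sends each edge [p,q] (with p < q) to q − p. For instance
  ∂[v_0,v_4] = [v_4] − [v_0].
As a 5×10 matrix over Z this has rank 4, with invariant factors (1,1,1,1).

Boundary ∂_2: C_2 → C_1 maps a triangle to the signed sum of its edges. For instance
  ∂[v_0,v_1,v_3] = [v_1,v_3] − [v_0,v_3] + [v_0,v_1],
  ∂[v_1,v_2,v_4] = [v_2,v_4] − [v_1,v_4] + [v_1,v_2].
As a 10×5 matrix over Z this has rank 5, with invariant factors (1,1,1,1,1).

Now H_k = ker ∂_k / im ∂_{k+1}, so:

  H_0: rank C_0 − rank ∂_1 = 5 − 4 = 1, and the invariant factors of ∂_1 are all 1, so H_0 ≅ Z.

H_0 = Z.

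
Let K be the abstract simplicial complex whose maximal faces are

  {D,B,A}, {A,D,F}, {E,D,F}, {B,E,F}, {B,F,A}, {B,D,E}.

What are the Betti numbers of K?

Take the total order A < B < D < E < F on the vertex set. Then K (dimension 2) consists of the simplices:

  0-simplices (5): A, B, D, E, F
  1-simplices (9): AB, AD, AF, BD, BE, BF, DE, DF, EF
  2-simplices (6): ABD, ABF, ADF, BDE, BEF, DEF

giving chain groups C_0 ≅ Z^5, C_1 ≅ Z^9, C_2 ≅ Z^6.

Boundary ∂_1: C_1 → C_0 is given by ∂[p,q] = [q] − [p].
As a 5×9 matrix over Z this has rank 4, with invariant factors (1,1,1,1).

The boundary map ∂_2: C_2 → C_1 maps a triangle to the signed sum of its edges. For instance
  ∂ABF = BF − AF + AB,
  ∂ABD = BD − AD + AB.
As a 9×6 matrix over Z this has rank 5, with invariant factors (1,1,1,1,1).

Computing H_k = (kernel of ∂_k) / (image of ∂_{k+1}):

  H_0: rank C_0 − rank ∂_1 = 5 − 4 = 1, and the invariant factors of ∂_1 are all 1, so H_0 ≅ Z.
  H_1: rank ker ∂_1 − rank ∂_2 = (9 − 4) − 5 = 0, and the invariant factors of ∂_2 are all 1, so H_1 ≅ 0.
  H_2: rank ker ∂_2 − rank ∂_3 = (6 − 5) − 0 = 1, and there is no ∂_3, so H_2 ≅ Z.

As a check, the Euler characteristic is 5 − 9 + 6 = 2, which agrees with 1 − 0 + 1 = 2.
(K is a triangulation of the 2-sphere S^2.)

Hence the Betti numbers are b_0 = 1, b_1 = 0, b_2 = 1.

b_0 = 1, b_1 = 0, b_2 = 1.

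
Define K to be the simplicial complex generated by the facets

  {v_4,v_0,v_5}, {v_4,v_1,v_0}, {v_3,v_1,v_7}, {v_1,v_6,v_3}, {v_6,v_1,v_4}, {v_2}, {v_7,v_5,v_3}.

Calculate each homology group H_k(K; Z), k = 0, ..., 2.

K has 8 vertices, 13 edges, 6 triangles.
rank ∂_0 = 0, rank ∂_1 = 6 ⇒ b_0 = 8 − 0 − 6 = 2; all invariant factors of ∂_1 are 1 so no torsion. So H_0 = Z^2.
rank ∂_1 = 6, rank ∂_2 = 6 ⇒ b_1 = 13 − 6 − 6 = 1; all invariant factors of ∂_2 are 1 so no torsion. So H_1 = Z.
rank ∂_2 = 6, rank ∂_3 = 0 ⇒ b_2 = 6 − 6 − 0 = 0. So H_2 = 0.

H_0 ≅ Z^2,  H_1 ≅ Z,  H_2 = 0.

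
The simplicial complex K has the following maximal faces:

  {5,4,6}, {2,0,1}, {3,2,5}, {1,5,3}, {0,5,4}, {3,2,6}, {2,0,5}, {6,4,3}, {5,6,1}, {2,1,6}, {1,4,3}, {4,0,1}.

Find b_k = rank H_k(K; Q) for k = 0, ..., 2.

Order the vertices as 0 < 1 < 2 < 3 < 4 < 5 < 6. Listing each simplex with vertices in this order, K has dimension 2 with simplices:

  0-simplices (7): [0], [1], [2], [3], [4], [5], [6]
  1-simplices (18): [0,1], [0,2], [0,4], [0,5], [1,2], [1,3], [1,4], [1,5], [1,6], [2,3], [2,5], [2,6], [3,4], [3,5], [3,6], [4,5], [4,6], [5,6]
  2-simplices (12): [0,1,2], [0,1,4], [0,2,5], [0,4,5], [1,2,6], [1,3,4], [1,3,5], [1,5,6], [2,3,5], [2,3,6], [3,4,6], [4,5,6]

so the chain groups are C_0 ≅ Z^7, C_1 ≅ Z^18, C_2 ≅ Z^12.

∂_1: C_1 → C_0 is given by ∂[p,q] = [q] − [p]. For instance
  ∂[1,6] = [6] − [1].
As a 7×18 matrix over Z this has rank 6, with invariant factors (1,1,1,1,1,1).

Boundary ∂_2: C_2 → C_1 sends each 2-simplex [p,q,r] to [q,r] − [p,r] + [p,q]. For instance
  ∂[0,1,4] = [1,4] − [0,4] + [0,1],
  ∂[1,5,6] = [5,6] − [1,6] + [1,5].
The resulting 18×12 matrix has rank 12, and its Smith normal form has invariant factors (1,1,1,1,1,1,1,1,1,1,1,2).

Now H_k = ker ∂_k / im ∂_{k+1}, so:

  H_0: rank C_0 − rank ∂_1 = 7 − 6 = 1, and the invariant factors of ∂_1 are all 1, so H_0 = Z.
  H_1: rank ker ∂_1 − rank ∂_2 = (18 − 6) − 12 = 0, and ∂_2 has invariant factor 2 > 1, so H_1 = Z/2.
  H_2: rank ker ∂_2 − rank ∂_3 = (12 − 12) − 0 = 0, and there is no ∂_3, so H_2 = 0.

Hence the Betti numbers are b_0 = 1, b_1 = 0, b_2 = 0.

b_0 = 1, b_1 = 0, b_2 = 0.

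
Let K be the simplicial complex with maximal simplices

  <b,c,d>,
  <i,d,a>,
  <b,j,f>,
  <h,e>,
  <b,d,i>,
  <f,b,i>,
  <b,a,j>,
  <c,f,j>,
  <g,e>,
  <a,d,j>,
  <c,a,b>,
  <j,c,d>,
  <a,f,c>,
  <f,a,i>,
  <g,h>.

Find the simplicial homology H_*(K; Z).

H_0 ≅ Z^2,  H_1 ≅ Z ⊕ Z/2Z,  H_2 = 0.

Fix the vertex order a < b < c < d < e < f < g < h < i < j and write every simplex with vertices in increasing order. Then dim K = 2 and the simplices of K are:

  0-simplices (10): a, b, c, d, e, f, g, h, i, j
  1-simplices (21): ab, ac, ad, af, ai, aj, bc, bd, bf, bi, bj, cd, cf, cj, di, dj, eg, eh, fi, fj, gh
  2-simplices (12): abc, abj, acf, adi, adj, afi, bcd, bdi, bfi, bfj, cdj, cfj

Hence C_0 ≅ Z^10, C_1 ≅ Z^21, C_2 ≅ Z^12.

Boundary ∂_1: C_1 → C_0 is given by ∂[p,q] = [q] − [p].
The resulting 10×21 matrix has rank 8, and its Smith normal form has invariant factors (1,1,1,1,1,1,1,1).

Boundary ∂_2: C_2 → C_1 maps a triangle to the signed sum of its edges. For instance
  ∂adi = di − ai + ad,
  ∂adj = dj − aj + ad.
The resulting 21×12 matrix has rank 12, and its Smith normal form has invariant factors (1,1,1,1,1,1,1,1,1,1,1,2).

Computing H_k = (kernel of ∂_k) / (image of ∂_{k+1}):

  H_0: rank C_0 − rank ∂_1 = 10 − 8 = 2, and the invariant factors of ∂_1 are all 1, so H_0 ≅ Z^2.
  H_1: rank ker ∂_1 − rank ∂_2 = (21 − 8) − 12 = 1, and ∂_2 has invariant factor 2 > 1, so H_1 ≅ Z ⊕ Z/2Z.
  H_2: rank ker ∂_2 − rank ∂_3 = (12 − 12) − 0 = 0, and there is no ∂_3, so H_2 ≅ 0.

As a check, the Euler characteristic is 10 − 21 + 12 = 1, which agrees with 2 − 1 + 0 = 1.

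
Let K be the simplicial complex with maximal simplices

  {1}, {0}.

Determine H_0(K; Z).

Order the vertices as 0 < 1. Listing each simplex with vertices in this order, K has dimension 0 with simplices:

  0-simplices (2): [0], [1]

Hence C_0 ≅ Z^2.

Reading off H_k = ker ∂_k / im ∂_{k+1}:

  H_0: rank C_0 − rank ∂_1 = 2 − 0 = 2, and there is no ∂_1, so H_0 ≅ Z^2.

(K is a triangulation of a set of 2 points.)

H_0 ≅ Z^2.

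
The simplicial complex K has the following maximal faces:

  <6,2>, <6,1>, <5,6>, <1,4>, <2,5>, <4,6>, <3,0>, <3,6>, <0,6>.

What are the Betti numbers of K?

b_0 = 1, b_1 = 3.

Fix the vertex order 0 < 1 < 2 < 3 < 4 < 5 < 6 and write every simplex with vertices in increasing order. Then dim K = 1 and the simplices of K are:

  0-simplices (7): [0], [1], [2], [3], [4], [5], [6]
  1-simplices (9): [0,3], [0,6], [1,4], [1,6], [2,5], [2,6], [3,6], [4,6], [5,6]

giving chain groups C_0 ≅ Z^7, C_1 ≅ Z^9.

Boundary ∂_1: C_1 → C_0 sends each edge [p,q] (with p < q) to q − p. For instance
  ∂[1,6] = [6] − [1].
The resulting 7×9 matrix has rank 6, and its Smith normal form has invariant factors (1,1,1,1,1,1).

Now H_k = ker ∂_k / im ∂_{k+1}, so:

  H_0: rank C_0 − rank ∂_1 = 7 − 6 = 1, and the invariant factors of ∂_1 are all 1, so H_0 ≅ Z.
  H_1: rank ker ∂_1 − rank ∂_2 = (9 − 6) − 0 = 3, and there is no ∂_2, so H_1 ≅ Z^3.

As a check, the Euler characteristic is 7 − 9 = -2, which agrees with 1 − 3 = -2.

Hence the Betti numbers are b_0 = 1, b_1 = 3.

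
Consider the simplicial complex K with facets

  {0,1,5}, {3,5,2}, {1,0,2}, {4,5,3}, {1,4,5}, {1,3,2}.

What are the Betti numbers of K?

b_0 = 1, b_1 = 1, b_2 = 0.

Take the total order 0 < 1 < 2 < 3 < 4 < 5 on the vertex set. Then K (dimension 2) consists of the simplices:

  0-simplices (6): [0], [1], [2], [3], [4], [5]
  1-simplices (12): [0,1], [0,2], [0,5], [1,2], [1,3], [1,4], [1,5], [2,3], [2,5], [3,4], [3,5], [4,5]
  2-simplices (6): [0,1,2], [0,1,5], [1,2,3], [1,4,5], [2,3,5], [3,4,5]

giving chain groups C_0 ≅ Z^6, C_1 ≅ Z^12, C_2 ≅ Z^6.

∂_1: C_1 → C_0 is given by ∂[p,q] = [q] − [p].
As a 6×12 matrix over Z this has rank 5, with invariant factors (1,1,1,1,1).

Boundary ∂_2: C_2 → C_1 sends each 2-simplex [p,q,r] to [q,r] − [p,r] + [p,q]. For instance
  ∂[3,4,5] = [4,5] − [3,5] + [3,4],
  ∂[0,1,2] = [1,2] − [0,2] + [0,1].
The 12×6 boundary matrix has rank 6 and Smith normal form diag(1,1,1,1,1,1).

Reading off H_k = ker ∂_k / im ∂_{k+1}:

  H_0: rank C_0 − rank ∂_1 = 6 − 5 = 1, and the invariant factors of ∂_1 are all 1, so H_0 ≅ Z.
  H_1: rank ker ∂_1 − rank ∂_2 = (12 − 5) − 6 = 1, and the invariant factors of ∂_2 are all 1, so H_1 ≅ Z.
  H_2: rank ker ∂_2 − rank ∂_3 = (6 − 6) − 0 = 0, and there is no ∂_3, so H_2 ≅ 0.

(K is a triangulation of the cylinder S^1 x I.)

Hence the Betti numbers are b_0 = 1, b_1 = 1, b_2 = 0.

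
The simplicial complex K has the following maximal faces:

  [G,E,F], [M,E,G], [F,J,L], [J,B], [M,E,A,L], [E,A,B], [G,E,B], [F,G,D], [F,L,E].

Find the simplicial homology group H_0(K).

We work with the vertex ordering A < B < D < E < F < G < J < L < M. The simplices of K, each written with vertices in increasing order, are:

  0-simplices (9): A, B, D, E, F, G, J, L, M
  1-simplices (19): AB, AE, AL, AM, BE, BG, BJ, DF, DG, EF, EG, EL, EM, FG, FJ, FL, GM, JL, LM
  2-simplices (11): ABE, AEL, AEM, ALM, BEG, DFG, EFG, EFL, EGM, ELM, FJL
  3-simplices (1): AELM

Hence C_0 ≅ Z^9, C_1 ≅ Z^19, C_2 ≅ Z^11, C_3 ≅ Z^1.

∂_1: C_1 → C_0 is given by ∂[p,q] = [q] − [p]. For instance
  ∂DF = F − D.
The resulting 9×19 matrix has rank 8, and its Smith normal form has invariant factors (1,1,1,1,1,1,1,1).

∂_2: C_2 → C_1 sends each 2-simplex [p,q,r] to [q,r] − [p,r] + [p,q]. For instance
  ∂EGM = GM − EM + EG,
  ∂AEM = EM − AM + AE.
As a 19×11 matrix over Z this has rank 10, with invariant factors (1,1,1,1,1,1,1,1,1,1).

∂_3: C_3 → C_2 sends each 3-simplex σ to the alternating sum Σ_i (−1)^i (σ with its i-th vertex removed). For instance
  ∂AELM = ELM − ALM + AEM − AEL.
The 11×1 boundary matrix has rank 1 and Smith normal form diag(1).

Now H_k = ker ∂_k / im ∂_{k+1}, so:

  H_0: rank C_0 − rank ∂_1 = 9 − 8 = 1, and the invariant factors of ∂_1 are all 1, so H_0 ≅ Z.

H_0 = Z.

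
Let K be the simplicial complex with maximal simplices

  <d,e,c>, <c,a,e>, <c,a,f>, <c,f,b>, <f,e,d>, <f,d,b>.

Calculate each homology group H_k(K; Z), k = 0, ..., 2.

H_0 = Z,  H_1 = Z,  H_2 = 0.

We work with the vertex ordering a < b < c < d < e < f. The simplices of K, each written with vertices in increasing order, are:

  0-simplices (6): a, b, c, d, e, f
  1-simplices (12): ac, ae, af, bc, bd, bf, cd, ce, cf, de, df, ef
  2-simplices (6): ace, acf, bcf, bdf, cde, def

Hence C_0 ≅ Z^6, C_1 ≅ Z^12, C_2 ≅ Z^6.

∂_1: C_1 → C_0 sends each edge [p,q] (with p < q) to q − p.
As a 6×12 matrix over Z this has rank 5, with invariant factors (1,1,1,1,1).

∂_2: C_2 → C_1 acts by ∂[p,q,r] = [q,r] − [p,r] + [p,q]. For instance
  ∂acf = cf − af + ac,
  ∂cde = de − ce + cd.
As a 12×6 matrix over Z this has rank 6, with invariant factors (1,1,1,1,1,1).

Reading off H_k = ker ∂_k / im ∂_{k+1}:

  H_0: rank C_0 − rank ∂_1 = 6 − 5 = 1, and the invariant factors of ∂_1 are all 1, so H_0 = Z.
  H_1: rank ker ∂_1 − rank ∂_2 = (12 − 5) − 6 = 1, and the invariant factors of ∂_2 are all 1, so H_1 = Z.
  H_2: rank ker ∂_2 − rank ∂_3 = (6 − 6) − 0 = 0, and there is no ∂_3, so H_2 = 0.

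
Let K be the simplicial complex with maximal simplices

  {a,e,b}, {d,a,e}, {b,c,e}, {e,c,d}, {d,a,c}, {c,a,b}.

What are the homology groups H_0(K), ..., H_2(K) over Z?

We work with the vertex ordering a < b < c < d < e. The simplices of K, each written with vertices in increasing order, are:

  0-simplices (5): a, b, c, d, e
  1-simplices (9): ab, ac, ad, ae, bc, be, cd, ce, de
  2-simplices (6): abc, abe, acd, ade, bce, cde

Hence C_0 ≅ Z^5, C_1 ≅ Z^9, C_2 ≅ Z^6.

The boundary map ∂_1: C_1 → C_0 is given by ∂[p,q] = [q] − [p]. For instance
  ∂ae = e − a.
The resulting 5×9 matrix has rank 4, and its Smith normal form has invariant factors (1,1,1,1).

The boundary map ∂_2: C_2 → C_1 acts by ∂[p,q,r] = [q,r] − [p,r] + [p,q]. For instance
  ∂abc = bc − ac + ab,
  ∂bce = ce − be + bc.
The resulting 9×6 matrix has rank 5, and its Smith normal form has invariant factors (1,1,1,1,1).

Reading off H_k = ker ∂_k / im ∂_{k+1}:

  H_0: rank C_0 − rank ∂_1 = 5 − 4 = 1, and the invariant factors of ∂_1 are all 1, so H_0 = Z.
  H_1: rank ker ∂_1 − rank ∂_2 = (9 − 4) − 5 = 0, and the invariant factors of ∂_2 are all 1, so H_1 = 0.
  H_2: rank ker ∂_2 − rank ∂_3 = (6 − 5) − 0 = 1, and there is no ∂_3, so H_2 = Z.

As a check, the Euler characteristic is 5 − 9 + 6 = 2, which agrees with 1 − 0 + 1 = 2.

H_0 ≅ Z,  H_1 = 0,  H_2 ≅ Z.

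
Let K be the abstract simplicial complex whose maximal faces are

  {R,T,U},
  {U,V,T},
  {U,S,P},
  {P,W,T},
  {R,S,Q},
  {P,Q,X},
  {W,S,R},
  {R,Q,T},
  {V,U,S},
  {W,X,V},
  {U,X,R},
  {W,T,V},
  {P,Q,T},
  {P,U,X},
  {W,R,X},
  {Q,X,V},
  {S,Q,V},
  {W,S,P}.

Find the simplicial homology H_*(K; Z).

Take the total order P < Q < R < S < T < U < V < W < X on the vertex set. Then K (dimension 2) consists of the simplices:

  0-simplices (9): P, Q, R, S, T, U, V, W, X
  1-simplices (27): PQ, PS, PT, PU, PW, PX, QR, QS, QT, QV, QX, RS, RT, RU, RW, RX, SU, SV, SW, TU, TV, TW, UV, UX, VW, VX, WX
  2-simplices (18): PQT, PQX, PSU, PSW, PTW, PUX, QRS, QRT, QSV, QVX, RSW, RTU, RUX, RWX, SUV, TUV, TVW, VWX

Hence C_0 ≅ Z^9, C_1 ≅ Z^27, C_2 ≅ Z^18.

Boundary ∂_1: C_1 → C_0 is given by ∂[p,q] = [q] − [p]. For instance
  ∂QS = S − Q.
As a 9×27 matrix over Z this has rank 8, with invariant factors (1,1,1,1,1,1,1,1).

Boundary ∂_2: C_2 → C_1 acts by ∂[p,q,r] = [q,r] − [p,r] + [p,q]. For instance
  ∂VWX = WX − VX + VW,
  ∂TUV = UV − TV + TU.
As a 27×18 matrix over Z this has rank 17, with invariant factors (1,1,1,1,1,1,1,1,1,1,1,1,1,1,1,1,1).

Reading off H_k = ker ∂_k / im ∂_{k+1}:

  H_0: rank C_0 − rank ∂_1 = 9 − 8 = 1, and the invariant factors of ∂_1 are all 1, so H_0 = Z.
  H_1: rank ker ∂_1 − rank ∂_2 = (27 − 8) − 17 = 2, and the invariant factors of ∂_2 are all 1, so H_1 = Z^2.
  H_2: rank ker ∂_2 − rank ∂_3 = (18 − 17) − 0 = 1, and there is no ∂_3, so H_2 = Z.

As a check, the Euler characteristic is 9 − 27 + 18 = 0, which agrees with 1 − 2 + 1 = 0.

H_0 ≅ Z,  H_1 ≅ Z^2,  H_2 ≅ Z.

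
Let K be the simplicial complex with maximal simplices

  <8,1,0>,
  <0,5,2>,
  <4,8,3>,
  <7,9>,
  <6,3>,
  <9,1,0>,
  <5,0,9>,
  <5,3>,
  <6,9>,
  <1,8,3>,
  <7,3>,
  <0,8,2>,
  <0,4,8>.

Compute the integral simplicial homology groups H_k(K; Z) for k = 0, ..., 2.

Fix the vertex order 0 < 1 < 2 < 3 < 4 < 5 < 6 < 7 < 8 < 9 and write every simplex with vertices in increasing order. Then dim K = 2 and the simplices of K are:

  0-simplices (10): [0], [1], [2], [3], [4], [5], [6], [7], [8], [9]
  1-simplices (20): [0,1], [0,2], [0,4], [0,5], [0,8], [0,9], [1,3], [1,8], [1,9], [2,5], [2,8], [3,4], [3,5], [3,6], [3,7], [3,8], [4,8], [5,9], [6,9], [7,9]
  2-simplices (8): [0,1,8], [0,1,9], [0,2,5], [0,2,8], [0,4,8], [0,5,9], [1,3,8], [3,4,8]

Hence C_0 ≅ Z^10, C_1 ≅ Z^20, C_2 ≅ Z^8.

∂_1: C_1 → C_0 sends each edge [p,q] (with p < q) to q − p. For instance
  ∂[5,9] = [9] − [5].
The 10×20 boundary matrix has rank 9 and Smith normal form diag(1,1,1,1,1,1,1,1,1).

∂_2: C_2 → C_1 acts by ∂[p,q,r] = [q,r] − [p,r] + [p,q]. For instance
  ∂[0,2,8] = [2,8] − [0,8] + [0,2],
  ∂[1,3,8] = [3,8] − [1,8] + [1,3].
The 20×8 boundary matrix has rank 8 and Smith normal form diag(1,1,1,1,1,1,1,1).

From H_k ≅ ker(∂_k) / im(∂_{k+1}) we obtain:

  H_0: rank C_0 − rank ∂_1 = 10 − 9 = 1, and the invariant factors of ∂_1 are all 1, so H_0 ≅ Z.
  H_1: rank ker ∂_1 − rank ∂_2 = (20 − 9) − 8 = 3, and the invariant factors of ∂_2 are all 1, so H_1 ≅ Z^3.
  H_2: rank ker ∂_2 − rank ∂_3 = (8 − 8) − 0 = 0, and there is no ∂_3, so H_2 ≅ 0.

As a check, the Euler characteristic is 10 − 20 + 8 = -2, which agrees with 1 − 3 + 0 = -2.

H_0 = Z,  H_1 = Z^3,  H_2 = 0.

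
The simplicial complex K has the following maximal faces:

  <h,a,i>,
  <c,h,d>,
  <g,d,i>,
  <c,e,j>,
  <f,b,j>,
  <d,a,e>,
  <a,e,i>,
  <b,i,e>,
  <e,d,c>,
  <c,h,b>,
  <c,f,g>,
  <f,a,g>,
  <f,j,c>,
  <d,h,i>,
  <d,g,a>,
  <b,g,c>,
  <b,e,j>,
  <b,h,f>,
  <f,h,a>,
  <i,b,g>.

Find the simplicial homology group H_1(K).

H_1 = Z ⊕ Z/2.

K has 10 vertices, 30 edges, 20 triangles.
rank ∂_1 = 9, rank ∂_2 = 20 ⇒ b_1 = 30 − 9 − 20 = 1; ∂_2 has invariant factor(s) [2] giving torsion. So H_1 = Z ⊕ Z/2.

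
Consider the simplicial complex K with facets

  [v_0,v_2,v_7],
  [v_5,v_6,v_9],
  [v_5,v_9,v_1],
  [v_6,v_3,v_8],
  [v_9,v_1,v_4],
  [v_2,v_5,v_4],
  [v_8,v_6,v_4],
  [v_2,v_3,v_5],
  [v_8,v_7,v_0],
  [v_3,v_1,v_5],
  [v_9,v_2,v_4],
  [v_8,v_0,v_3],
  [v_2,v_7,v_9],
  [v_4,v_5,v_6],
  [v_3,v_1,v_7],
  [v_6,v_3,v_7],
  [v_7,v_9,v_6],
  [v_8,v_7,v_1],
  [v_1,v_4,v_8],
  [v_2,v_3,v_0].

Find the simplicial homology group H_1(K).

We work with the vertex ordering v_0 < v_1 < v_2 < v_3 < v_4 < v_5 < v_6 < v_7 < v_8 < v_9. The simplices of K, each written with vertices in increasing order, are:

  0-simplices (10): [v_0], [v_1], [v_2], [v_3], [v_4], [v_5], [v_6], [v_7], [v_8], [v_9]
  1-simplices (30): (30 of them)
  2-simplices (20): (20 of them)

giving chain groups C_0 ≅ Z^10, C_1 ≅ Z^30, C_2 ≅ Z^20.

Boundary ∂_1: C_1 → C_0 sends each edge [p,q] (with p < q) to q − p.
The 10×30 boundary matrix has rank 9 and Smith normal form diag(1,1,1,1,1,1,1,1,1).

The boundary map ∂_2: C_2 → C_1 sends each 2-simplex [p,q,r] to [q,r] − [p,r] + [p,q]. For instance
  ∂[v_0,v_7,v_8] = [v_7,v_8] − [v_0,v_8] + [v_0,v_7],
  ∂[v_1,v_3,v_5] = [v_3,v_5] − [v_1,v_5] + [v_1,v_3].
This gives a 30×20 integer matrix of rank 20; reducing to Smith normal form yields diagonal entries (1,1,1,1,1,1,1,1,1,1,1,1,1,1,1,1,1,1,1,2).

Reading off H_k = ker ∂_k / im ∂_{k+1}:

  H_1: rank ker ∂_1 − rank ∂_2 = (30 − 9) − 20 = 1, and ∂_2 has invariant factor 2 > 1, so H_1 ≅ Z ⊕ Z/2.

(K is a triangulation of the Klein bottle.)

H_1 ≅ Z ⊕ Z/2.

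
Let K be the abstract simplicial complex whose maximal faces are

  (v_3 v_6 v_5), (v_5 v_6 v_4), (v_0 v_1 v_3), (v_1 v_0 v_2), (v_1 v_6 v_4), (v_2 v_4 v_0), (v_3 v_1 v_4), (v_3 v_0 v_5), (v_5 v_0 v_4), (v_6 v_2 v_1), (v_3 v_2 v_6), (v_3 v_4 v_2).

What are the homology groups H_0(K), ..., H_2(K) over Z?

We work with the vertex ordering v_0 < v_1 < v_2 < v_3 < v_4 < v_5 < v_6. The simplices of K, each written with vertices in increasing order, are:

  0-simplices (7): [v_0], [v_1], [v_2], [v_3], [v_4], [v_5], [v_6]
  1-simplices (18): (18 of them)
  2-simplices (12): (12 of them)

Hence C_0 ≅ Z^7, C_1 ≅ Z^18, C_2 ≅ Z^12.

Boundary ∂_1: C_1 → C_0 is given by ∂[p,q] = [q] − [p].
As a 7×18 matrix over Z this has rank 6, with invariant factors (1,1,1,1,1,1).

∂_2: C_2 → C_1 acts by ∂[p,q,r] = [q,r] − [p,r] + [p,q]. For instance
  ∂[v_0,v_1,v_3] = [v_1,v_3] − [v_0,v_3] + [v_0,v_1],
  ∂[v_2,v_3,v_4] = [v_3,v_4] − [v_2,v_4] + [v_2,v_3].
The 18×12 boundary matrix has rank 12 and Smith normal form diag(1,1,1,1,1,1,1,1,1,1,1,2).

From H_k ≅ ker(∂_k) / im(∂_{k+1}) we obtain:

  H_0: rank C_0 − rank ∂_1 = 7 − 6 = 1, and the invariant factors of ∂_1 are all 1, so H_0 ≅ Z.
  H_1: rank ker ∂_1 − rank ∂_2 = (18 − 6) − 12 = 0, and ∂_2 has invariant factor 2 > 1, so H_1 ≅ Z/2.
  H_2: rank ker ∂_2 − rank ∂_3 = (12 − 12) − 0 = 0, and there is no ∂_3, so H_2 ≅ 0.

H_0 ≅ Z,  H_1 ≅ Z/2,  H_2 = 0.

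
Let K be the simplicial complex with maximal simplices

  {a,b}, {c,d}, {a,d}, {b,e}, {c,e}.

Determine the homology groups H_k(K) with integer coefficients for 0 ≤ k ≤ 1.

H_0 ≅ Z,  H_1 ≅ Z.

K has 5 vertices, 5 edges.
rank ∂_0 = 0, rank ∂_1 = 4 ⇒ b_0 = 5 − 0 − 4 = 1; all invariant factors of ∂_1 are 1 so no torsion. So H_0 ≅ Z.
rank ∂_1 = 4, rank ∂_2 = 0 ⇒ b_1 = 5 − 4 − 0 = 1. So H_1 ≅ Z.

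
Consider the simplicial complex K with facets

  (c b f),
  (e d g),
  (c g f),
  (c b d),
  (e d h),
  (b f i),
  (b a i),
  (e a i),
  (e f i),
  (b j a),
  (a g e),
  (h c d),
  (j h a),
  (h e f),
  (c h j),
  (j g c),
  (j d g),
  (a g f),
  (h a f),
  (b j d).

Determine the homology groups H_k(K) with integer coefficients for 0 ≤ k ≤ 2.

K has 10 vertices, 30 edges, 20 triangles.
rank ∂_0 = 0, rank ∂_1 = 9 ⇒ b_0 = 10 − 0 − 9 = 1; all invariant factors of ∂_1 are 1 so no torsion. So H_0 ≅ Z.
rank ∂_1 = 9, rank ∂_2 = 20 ⇒ b_1 = 30 − 9 − 20 = 1; ∂_2 has invariant factor(s) [2] giving torsion. So H_1 ≅ Z × Z/2.
rank ∂_2 = 20, rank ∂_3 = 0 ⇒ b_2 = 20 − 20 − 0 = 0. So H_2 ≅ 0.

H_0 ≅ Z,  H_1 ≅ Z × Z/2,  H_2 = 0.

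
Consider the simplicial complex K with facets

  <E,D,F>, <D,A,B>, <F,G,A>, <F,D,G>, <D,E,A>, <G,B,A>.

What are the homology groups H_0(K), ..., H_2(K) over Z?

Take the total order A < B < D < E < F < G on the vertex set. Then K (dimension 2) consists of the simplices:

  0-simplices (6): A, B, D, E, F, G
  1-simplices (12): AB, AD, AE, AF, AG, BD, BG, DE, DF, DG, EF, FG
  2-simplices (6): ABD, ABG, ADE, AFG, DEF, DFG

so the chain groups are C_0 ≅ Z^6, C_1 ≅ Z^12, C_2 ≅ Z^6.

∂_1: C_1 → C_0 is given by ∂[p,q] = [q] − [p]. For instance
  ∂BD = D − B.
The 6×12 boundary matrix has rank 5 and Smith normal form diag(1,1,1,1,1).

The boundary map ∂_2: C_2 → C_1 acts by ∂[p,q,r] = [q,r] − [p,r] + [p,q]. For instance
  ∂ADE = DE − AE + AD,
  ∂ABD = BD − AD + AB.
This gives a 12×6 integer matrix of rank 6; reducing to Smith normal form yields diagonal entries (1,1,1,1,1,1).

Now H_k = ker ∂_k / im ∂_{k+1}, so:

  H_0: rank C_0 − rank ∂_1 = 6 − 5 = 1, and the invariant factors of ∂_1 are all 1, so H_0 = Z.
  H_1: rank ker ∂_1 − rank ∂_2 = (12 − 5) − 6 = 1, and the invariant factors of ∂_2 are all 1, so H_1 = Z.
  H_2: rank ker ∂_2 − rank ∂_3 = (6 − 6) − 0 = 0, and there is no ∂_3, so H_2 = 0.

As a check, the Euler characteristic is 6 − 12 + 6 = 0, which agrees with 1 − 1 + 0 = 0.

H_0 = Z,  H_1 = Z,  H_2 = 0.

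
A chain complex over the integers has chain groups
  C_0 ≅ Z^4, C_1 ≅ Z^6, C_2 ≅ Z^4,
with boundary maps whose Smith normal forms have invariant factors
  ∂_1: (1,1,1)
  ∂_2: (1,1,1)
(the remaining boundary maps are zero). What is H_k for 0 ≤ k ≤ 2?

H_0 ≅ Z,  H_1 = 0,  H_2 ≅ Z.

H_0: b_0 = 4 − 0 − 3 = 1; torsion from ∂_1 factors > 1: none. So H_0 ≅ Z.
H_1: b_1 = 6 − 3 − 3 = 0; torsion from ∂_2 factors > 1: none. So H_1 ≅ 0.
H_2: b_2 = 4 − 3 − 0 = 1; torsion from ∂_3 factors > 1: none. So H_2 ≅ Z.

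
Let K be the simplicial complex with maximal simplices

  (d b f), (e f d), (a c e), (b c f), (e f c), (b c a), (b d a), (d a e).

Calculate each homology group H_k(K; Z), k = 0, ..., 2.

Fix the vertex order a < b < c < d < e < f and write every simplex with vertices in increasing order. Then dim K = 2 and the simplices of K are:

  0-simplices (6): a, b, c, d, e, f
  1-simplices (12): ab, ac, ad, ae, bc, bd, bf, ce, cf, de, df, ef
  2-simplices (8): abc, abd, ace, ade, bcf, bdf, cef, def

Hence C_0 ≅ Z^6, C_1 ≅ Z^12, C_2 ≅ Z^8.

The boundary map ∂_1: C_1 → C_0 is given by ∂[p,q] = [q] − [p]. For instance
  ∂bd = d − b.
As a 6×12 matrix over Z this has rank 5, with invariant factors (1,1,1,1,1).

∂_2: C_2 → C_1 sends each 2-simplex [p,q,r] to [q,r] − [p,r] + [p,q]. For instance
  ∂abc = bc − ac + ab,
  ∂bdf = df − bf + bd.
This gives a 12×8 integer matrix of rank 7; reducing to Smith normal form yields diagonal entries (1,1,1,1,1,1,1).

From H_k ≅ ker(∂_k) / im(∂_{k+1}) we obtain:

  H_0: rank C_0 − rank ∂_1 = 6 − 5 = 1, and the invariant factors of ∂_1 are all 1, so H_0 = Z.
  H_1: rank ker ∂_1 − rank ∂_2 = (12 − 5) − 7 = 0, and the invariant factors of ∂_2 are all 1, so H_1 = 0.
  H_2: rank ker ∂_2 − rank ∂_3 = (8 − 7) − 0 = 1, and there is no ∂_3, so H_2 = Z.

H_0 ≅ Z,  H_1 = 0,  H_2 ≅ Z.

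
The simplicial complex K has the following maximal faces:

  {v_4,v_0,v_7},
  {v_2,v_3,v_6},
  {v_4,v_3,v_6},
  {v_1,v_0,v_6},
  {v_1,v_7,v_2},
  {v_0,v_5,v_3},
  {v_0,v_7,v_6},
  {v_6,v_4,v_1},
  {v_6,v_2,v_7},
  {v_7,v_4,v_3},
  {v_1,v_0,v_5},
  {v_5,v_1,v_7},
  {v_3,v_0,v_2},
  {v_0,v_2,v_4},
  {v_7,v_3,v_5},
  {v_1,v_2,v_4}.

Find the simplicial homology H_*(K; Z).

Order the vertices as v_0 < v_1 < v_2 < v_3 < v_4 < v_5 < v_6 < v_7. Listing each simplex with vertices in this order, K has dimension 2 with simplices:

  0-simplices (8): [v_0], [v_1], [v_2], [v_3], [v_4], [v_5], [v_6], [v_7]
  1-simplices (24): (24 of them)
  2-simplices (16): (16 of them)

Hence C_0 ≅ Z^8, C_1 ≅ Z^24, C_2 ≅ Z^16.

∂_1: C_1 → C_0 maps an edge to its endpoints' difference, ∂[p,q] = q − p. For instance
  ∂[v_0,v_4] = [v_4] − [v_0].
As a 8×24 matrix over Z this has rank 7, with invariant factors (1,1,1,1,1,1,1).

The boundary map ∂_2: C_2 → C_1 sends each 2-simplex [p,q,r] to [q,r] − [p,r] + [p,q]. For instance
  ∂[v_0,v_4,v_7] = [v_4,v_7] − [v_0,v_7] + [v_0,v_4],
  ∂[v_0,v_3,v_5] = [v_3,v_5] − [v_0,v_5] + [v_0,v_3].
This gives a 24×16 integer matrix of rank 15; reducing to Smith normal form yields diagonal entries (1,1,1,1,1,1,1,1,1,1,1,1,1,1,1).

Reading off H_k = ker ∂_k / im ∂_{k+1}:

  H_0: rank C_0 − rank ∂_1 = 8 − 7 = 1, and the invariant factors of ∂_1 are all 1, so H_0 = Z.
  H_1: rank ker ∂_1 − rank ∂_2 = (24 − 7) − 15 = 2, and the invariant factors of ∂_2 are all 1, so H_1 = Z^2.
  H_2: rank ker ∂_2 − rank ∂_3 = (16 − 15) − 0 = 1, and there is no ∂_3, so H_2 = Z.

As a check, the Euler characteristic is 8 − 24 + 16 = 0, which agrees with 1 − 2 + 1 = 0.
(K is a triangulation of the torus T^2.)

H_0 ≅ Z,  H_1 ≅ Z^2,  H_2 ≅ Z.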